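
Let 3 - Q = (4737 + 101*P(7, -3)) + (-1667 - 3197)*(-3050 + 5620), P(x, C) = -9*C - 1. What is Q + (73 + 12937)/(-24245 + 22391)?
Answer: 11581115735/927 ≈ 1.2493e+7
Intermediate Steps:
P(x, C) = -1 - 9*C
Q = 12493120 (Q = 3 - ((4737 + 101*(-1 - 9*(-3))) + (-1667 - 3197)*(-3050 + 5620)) = 3 - ((4737 + 101*(-1 + 27)) - 4864*2570) = 3 - ((4737 + 101*26) - 12500480) = 3 - ((4737 + 2626) - 12500480) = 3 - (7363 - 12500480) = 3 - 1*(-12493117) = 3 + 12493117 = 12493120)
Q + (73 + 12937)/(-24245 + 22391) = 12493120 + (73 + 12937)/(-24245 + 22391) = 12493120 + 13010/(-1854) = 12493120 + 13010*(-1/1854) = 12493120 - 6505/927 = 11581115735/927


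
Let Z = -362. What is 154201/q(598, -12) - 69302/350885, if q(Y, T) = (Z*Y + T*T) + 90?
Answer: -69092820969/75876074170 ≈ -0.91060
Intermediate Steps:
q(Y, T) = 90 + T**2 - 362*Y (q(Y, T) = (-362*Y + T*T) + 90 = (-362*Y + T**2) + 90 = (T**2 - 362*Y) + 90 = 90 + T**2 - 362*Y)
154201/q(598, -12) - 69302/350885 = 154201/(90 + (-12)**2 - 362*598) - 69302/350885 = 154201/(90 + 144 - 216476) - 69302*1/350885 = 154201/(-216242) - 69302/350885 = 154201*(-1/216242) - 69302/350885 = -154201/216242 - 69302/350885 = -69092820969/75876074170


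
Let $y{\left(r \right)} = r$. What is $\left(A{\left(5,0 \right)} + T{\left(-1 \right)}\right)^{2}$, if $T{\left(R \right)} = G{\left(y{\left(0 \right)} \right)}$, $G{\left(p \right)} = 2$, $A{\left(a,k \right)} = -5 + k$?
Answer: $9$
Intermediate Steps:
$T{\left(R \right)} = 2$
$\left(A{\left(5,0 \right)} + T{\left(-1 \right)}\right)^{2} = \left(\left(-5 + 0\right) + 2\right)^{2} = \left(-5 + 2\right)^{2} = \left(-3\right)^{2} = 9$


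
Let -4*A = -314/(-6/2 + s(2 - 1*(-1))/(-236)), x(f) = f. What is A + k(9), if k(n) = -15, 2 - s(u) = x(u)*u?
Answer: -29041/701 ≈ -41.428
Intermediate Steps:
s(u) = 2 - u² (s(u) = 2 - u*u = 2 - u²)
A = -18526/701 (A = -(-157)/(2*(-6/2 + (2 - (2 - 1*(-1))²)/(-236))) = -(-157)/(2*(-6*½ + (2 - (2 + 1)²)*(-1/236))) = -(-157)/(2*(-3 + (2 - 1*3²)*(-1/236))) = -(-157)/(2*(-3 + (2 - 1*9)*(-1/236))) = -(-157)/(2*(-3 + (2 - 9)*(-1/236))) = -(-157)/(2*(-3 - 7*(-1/236))) = -(-157)/(2*(-3 + 7/236)) = -(-157)/(2*(-701/236)) = -(-157)*(-236)/(2*701) = -¼*74104/701 = -18526/701 ≈ -26.428)
A + k(9) = -18526/701 - 15 = -29041/701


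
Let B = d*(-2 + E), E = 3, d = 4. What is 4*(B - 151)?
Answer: -588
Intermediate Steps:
B = 4 (B = 4*(-2 + 3) = 4*1 = 4)
4*(B - 151) = 4*(4 - 151) = 4*(-147) = -588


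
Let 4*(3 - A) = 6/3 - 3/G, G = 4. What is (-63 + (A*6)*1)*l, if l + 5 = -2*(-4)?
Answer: -1125/8 ≈ -140.63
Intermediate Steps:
A = 43/16 (A = 3 - (6/3 - 3/4)/4 = 3 - (6*(⅓) - 3*¼)/4 = 3 - (2 - ¾)/4 = 3 - ¼*5/4 = 3 - 5/16 = 43/16 ≈ 2.6875)
l = 3 (l = -5 - 2*(-4) = -5 + 8 = 3)
(-63 + (A*6)*1)*l = (-63 + ((43/16)*6)*1)*3 = (-63 + (129/8)*1)*3 = (-63 + 129/8)*3 = -375/8*3 = -1125/8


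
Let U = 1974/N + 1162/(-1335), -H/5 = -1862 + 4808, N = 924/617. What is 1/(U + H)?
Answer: -29370/393931999 ≈ -7.4556e-5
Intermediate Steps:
N = 924/617 (N = 924*(1/617) = 924/617 ≈ 1.4976)
H = -14730 (H = -5*(-1862 + 4808) = -5*2946 = -14730)
U = 38688101/29370 (U = 1974/(924/617) + 1162/(-1335) = 1974*(617/924) + 1162*(-1/1335) = 28999/22 - 1162/1335 = 38688101/29370 ≈ 1317.3)
1/(U + H) = 1/(38688101/29370 - 14730) = 1/(-393931999/29370) = -29370/393931999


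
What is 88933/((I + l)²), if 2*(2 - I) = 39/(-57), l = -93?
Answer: 9878404/912925 ≈ 10.821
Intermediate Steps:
I = 89/38 (I = 2 - 39/(2*(-57)) = 2 - 39*(-1)/(2*57) = 2 - ½*(-13/19) = 2 + 13/38 = 89/38 ≈ 2.3421)
88933/((I + l)²) = 88933/((89/38 - 93)²) = 88933/((-3445/38)²) = 88933/(11868025/1444) = 88933*(1444/11868025) = 9878404/912925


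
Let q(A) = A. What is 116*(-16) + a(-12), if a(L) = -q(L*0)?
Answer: -1856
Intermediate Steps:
a(L) = 0 (a(L) = -L*0 = -1*0 = 0)
116*(-16) + a(-12) = 116*(-16) + 0 = -1856 + 0 = -1856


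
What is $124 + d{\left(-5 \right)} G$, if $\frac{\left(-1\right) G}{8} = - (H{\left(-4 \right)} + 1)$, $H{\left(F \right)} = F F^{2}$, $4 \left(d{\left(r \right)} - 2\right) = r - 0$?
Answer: $-254$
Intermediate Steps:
$d{\left(r \right)} = 2 + \frac{r}{4}$ ($d{\left(r \right)} = 2 + \frac{r - 0}{4} = 2 + \frac{r + 0}{4} = 2 + \frac{r}{4}$)
$H{\left(F \right)} = F^{3}$
$G = -504$ ($G = - 8 \left(- (\left(-4\right)^{3} + 1)\right) = - 8 \left(- (-64 + 1)\right) = - 8 \left(\left(-1\right) \left(-63\right)\right) = \left(-8\right) 63 = -504$)
$124 + d{\left(-5 \right)} G = 124 + \left(2 + \frac{1}{4} \left(-5\right)\right) \left(-504\right) = 124 + \left(2 - \frac{5}{4}\right) \left(-504\right) = 124 + \frac{3}{4} \left(-504\right) = 124 - 378 = -254$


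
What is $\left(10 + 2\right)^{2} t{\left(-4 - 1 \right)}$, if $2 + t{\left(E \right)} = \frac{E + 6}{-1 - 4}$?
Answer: $- \frac{1584}{5} \approx -316.8$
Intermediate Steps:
$t{\left(E \right)} = - \frac{16}{5} - \frac{E}{5}$ ($t{\left(E \right)} = -2 + \frac{E + 6}{-1 - 4} = -2 + \frac{6 + E}{-5} = -2 + \left(6 + E\right) \left(- \frac{1}{5}\right) = -2 - \left(\frac{6}{5} + \frac{E}{5}\right) = - \frac{16}{5} - \frac{E}{5}$)
$\left(10 + 2\right)^{2} t{\left(-4 - 1 \right)} = \left(10 + 2\right)^{2} \left(- \frac{16}{5} - \frac{-4 - 1}{5}\right) = 12^{2} \left(- \frac{16}{5} - \frac{-4 - 1}{5}\right) = 144 \left(- \frac{16}{5} - -1\right) = 144 \left(- \frac{16}{5} + 1\right) = 144 \left(- \frac{11}{5}\right) = - \frac{1584}{5}$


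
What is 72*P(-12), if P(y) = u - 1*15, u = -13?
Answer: -2016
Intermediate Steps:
P(y) = -28 (P(y) = -13 - 1*15 = -13 - 15 = -28)
72*P(-12) = 72*(-28) = -2016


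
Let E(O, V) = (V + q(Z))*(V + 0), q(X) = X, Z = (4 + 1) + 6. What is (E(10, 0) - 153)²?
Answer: 23409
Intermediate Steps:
Z = 11 (Z = 5 + 6 = 11)
E(O, V) = V*(11 + V) (E(O, V) = (V + 11)*(V + 0) = (11 + V)*V = V*(11 + V))
(E(10, 0) - 153)² = (0*(11 + 0) - 153)² = (0*11 - 153)² = (0 - 153)² = (-153)² = 23409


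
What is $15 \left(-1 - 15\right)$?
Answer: $-240$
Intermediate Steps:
$15 \left(-1 - 15\right) = 15 \left(-16\right) = -240$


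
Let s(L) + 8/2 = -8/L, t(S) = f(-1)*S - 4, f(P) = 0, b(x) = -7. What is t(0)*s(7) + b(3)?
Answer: 95/7 ≈ 13.571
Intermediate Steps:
t(S) = -4 (t(S) = 0*S - 4 = 0 - 4 = -4)
s(L) = -4 - 8/L
t(0)*s(7) + b(3) = -4*(-4 - 8/7) - 7 = -4*(-36/7) - 7 = 144/7 - 7 = 95/7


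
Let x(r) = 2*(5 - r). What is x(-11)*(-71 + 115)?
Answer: 1408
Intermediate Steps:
x(r) = 10 - 2*r
x(-11)*(-71 + 115) = (10 - 2*(-11))*(-71 + 115) = (10 + 22)*44 = 32*44 = 1408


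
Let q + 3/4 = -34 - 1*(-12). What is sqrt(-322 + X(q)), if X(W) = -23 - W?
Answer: I*sqrt(1289)/2 ≈ 17.951*I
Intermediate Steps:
q = -91/4 (q = -3/4 + (-34 - 1*(-12)) = -3/4 + (-34 + 12) = -3/4 - 22 = -91/4 ≈ -22.750)
sqrt(-322 + X(q)) = sqrt(-322 + (-23 - 1*(-91/4))) = sqrt(-322 + (-23 + 91/4)) = sqrt(-322 - 1/4) = sqrt(-1289/4) = I*sqrt(1289)/2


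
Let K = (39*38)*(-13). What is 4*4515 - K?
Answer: 37326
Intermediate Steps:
K = -19266 (K = 1482*(-13) = -19266)
4*4515 - K = 4*4515 - 1*(-19266) = 18060 + 19266 = 37326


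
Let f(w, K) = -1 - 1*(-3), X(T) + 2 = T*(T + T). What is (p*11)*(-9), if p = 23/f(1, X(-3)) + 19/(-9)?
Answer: -1859/2 ≈ -929.50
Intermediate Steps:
X(T) = -2 + 2*T² (X(T) = -2 + T*(T + T) = -2 + T*(2*T) = -2 + 2*T²)
f(w, K) = 2 (f(w, K) = -1 + 3 = 2)
p = 169/18 (p = 23/2 + 19/(-9) = 23*(½) + 19*(-⅑) = 23/2 - 19/9 = 169/18 ≈ 9.3889)
(p*11)*(-9) = ((169/18)*11)*(-9) = (1859/18)*(-9) = -1859/2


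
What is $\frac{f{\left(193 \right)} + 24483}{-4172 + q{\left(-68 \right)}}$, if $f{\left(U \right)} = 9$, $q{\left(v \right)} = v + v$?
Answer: $- \frac{2041}{359} \approx -5.6852$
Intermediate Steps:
$q{\left(v \right)} = 2 v$
$\frac{f{\left(193 \right)} + 24483}{-4172 + q{\left(-68 \right)}} = \frac{9 + 24483}{-4172 + 2 \left(-68\right)} = \frac{24492}{-4172 - 136} = \frac{24492}{-4308} = 24492 \left(- \frac{1}{4308}\right) = - \frac{2041}{359}$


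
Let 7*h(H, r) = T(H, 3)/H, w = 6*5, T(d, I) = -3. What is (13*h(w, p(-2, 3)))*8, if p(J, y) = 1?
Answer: -52/35 ≈ -1.4857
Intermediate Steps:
w = 30
h(H, r) = -3/(7*H) (h(H, r) = (-3/H)/7 = -3/(7*H))
(13*h(w, p(-2, 3)))*8 = (13*(-3/7/30))*8 = (13*(-3/7*1/30))*8 = (13*(-1/70))*8 = -13/70*8 = -52/35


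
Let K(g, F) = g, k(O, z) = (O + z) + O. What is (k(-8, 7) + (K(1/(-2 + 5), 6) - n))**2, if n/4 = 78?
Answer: 925444/9 ≈ 1.0283e+5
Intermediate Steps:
k(O, z) = z + 2*O
n = 312 (n = 4*78 = 312)
(k(-8, 7) + (K(1/(-2 + 5), 6) - n))**2 = ((7 + 2*(-8)) + (1/(-2 + 5) - 1*312))**2 = ((7 - 16) + (1/3 - 312))**2 = (-9 + (1/3 - 312))**2 = (-9 - 935/3)**2 = (-962/3)**2 = 925444/9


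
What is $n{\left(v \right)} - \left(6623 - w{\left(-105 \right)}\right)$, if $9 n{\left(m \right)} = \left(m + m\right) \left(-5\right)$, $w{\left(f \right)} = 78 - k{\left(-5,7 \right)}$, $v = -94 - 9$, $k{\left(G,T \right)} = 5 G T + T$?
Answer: $- \frac{56363}{9} \approx -6262.6$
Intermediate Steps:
$k{\left(G,T \right)} = T + 5 G T$ ($k{\left(G,T \right)} = 5 G T + T = T + 5 G T$)
$v = -103$
$w{\left(f \right)} = 246$ ($w{\left(f \right)} = 78 - 7 \left(1 + 5 \left(-5\right)\right) = 78 - 7 \left(1 - 25\right) = 78 - 7 \left(-24\right) = 78 - -168 = 78 + 168 = 246$)
$n{\left(m \right)} = - \frac{10 m}{9}$ ($n{\left(m \right)} = \frac{\left(m + m\right) \left(-5\right)}{9} = \frac{2 m \left(-5\right)}{9} = \frac{\left(-10\right) m}{9} = - \frac{10 m}{9}$)
$n{\left(v \right)} - \left(6623 - w{\left(-105 \right)}\right) = \left(- \frac{10}{9}\right) \left(-103\right) - \left(6623 - 246\right) = \frac{1030}{9} - \left(6623 - 246\right) = \frac{1030}{9} - 6377 = - \frac{56363}{9}$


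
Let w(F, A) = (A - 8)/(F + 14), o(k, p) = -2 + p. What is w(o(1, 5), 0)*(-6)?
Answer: 48/17 ≈ 2.8235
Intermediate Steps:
w(F, A) = (-8 + A)/(14 + F)
w(o(1, 5), 0)*(-6) = ((-8 + 0)/(14 + (-2 + 5)))*(-6) = (-8/(14 + 3))*(-6) = (-8/17)*(-6) = ((1/17)*(-8))*(-6) = -8/17*(-6) = 48/17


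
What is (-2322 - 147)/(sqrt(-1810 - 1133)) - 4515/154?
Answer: -645/22 + 823*I*sqrt(327)/327 ≈ -29.318 + 45.512*I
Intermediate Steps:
(-2322 - 147)/(sqrt(-1810 - 1133)) - 4515/154 = -2469*(-I*sqrt(327)/981) - 4515*1/154 = -2469*(-I*sqrt(327)/981) - 645/22 = -(-823)*I*sqrt(327)/327 - 645/22 = 823*I*sqrt(327)/327 - 645/22 = -645/22 + 823*I*sqrt(327)/327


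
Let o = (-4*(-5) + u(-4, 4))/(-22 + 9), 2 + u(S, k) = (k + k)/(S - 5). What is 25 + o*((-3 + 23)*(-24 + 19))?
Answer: 18325/117 ≈ 156.62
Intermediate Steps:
u(S, k) = -2 + 2*k/(-5 + S) (u(S, k) = -2 + (k + k)/(S - 5) = -2 + (2*k)/(-5 + S) = -2 + 2*k/(-5 + S))
o = -154/117 (o = (-4*(-5) + 2*(5 + 4 - 1*(-4))/(-5 - 4))/(-22 + 9) = (20 + 2*(5 + 4 + 4)/(-9))/(-13) = (20 + 2*(-⅑)*13)*(-1/13) = (20 - 26/9)*(-1/13) = (154/9)*(-1/13) = -154/117 ≈ -1.3162)
25 + o*((-3 + 23)*(-24 + 19)) = 25 - 154*(-3 + 23)*(-24 + 19)/117 = 25 - 3080*(-5)/117 = 25 - 154/117*(-100) = 25 + 15400/117 = 18325/117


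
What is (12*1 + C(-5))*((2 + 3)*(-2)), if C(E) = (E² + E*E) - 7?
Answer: -550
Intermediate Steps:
C(E) = -7 + 2*E² (C(E) = (E² + E²) - 1*7 = 2*E² - 7 = -7 + 2*E²)
(12*1 + C(-5))*((2 + 3)*(-2)) = (12*1 + (-7 + 2*(-5)²))*((2 + 3)*(-2)) = (12 + (-7 + 2*25))*(5*(-2)) = (12 + (-7 + 50))*(-10) = (12 + 43)*(-10) = 55*(-10) = -550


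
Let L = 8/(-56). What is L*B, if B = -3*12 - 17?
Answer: 53/7 ≈ 7.5714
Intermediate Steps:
B = -53 (B = -36 - 17 = -53)
L = -⅐ (L = 8*(-1/56) = -⅐ ≈ -0.14286)
L*B = -⅐*(-53) = 53/7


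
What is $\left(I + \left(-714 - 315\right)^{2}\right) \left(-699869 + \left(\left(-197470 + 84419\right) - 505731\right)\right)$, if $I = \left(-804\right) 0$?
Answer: $-1396241743491$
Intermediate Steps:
$I = 0$
$\left(I + \left(-714 - 315\right)^{2}\right) \left(-699869 + \left(\left(-197470 + 84419\right) - 505731\right)\right) = \left(0 + \left(-714 - 315\right)^{2}\right) \left(-699869 + \left(\left(-197470 + 84419\right) - 505731\right)\right) = \left(0 + \left(-1029\right)^{2}\right) \left(-699869 - 618782\right) = \left(0 + 1058841\right) \left(-699869 - 618782\right) = 1058841 \left(-1318651\right) = -1396241743491$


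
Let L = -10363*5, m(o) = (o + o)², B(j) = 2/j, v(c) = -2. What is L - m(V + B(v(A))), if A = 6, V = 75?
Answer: -73719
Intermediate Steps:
m(o) = 4*o² (m(o) = (2*o)² = 4*o²)
L = -51815
L - m(V + B(v(A))) = -51815 - 4*(75 + 2/(-2))² = -51815 - 4*(75 + 2*(-½))² = -51815 - 4*(75 - 1)² = -51815 - 4*74² = -51815 - 4*5476 = -51815 - 1*21904 = -51815 - 21904 = -73719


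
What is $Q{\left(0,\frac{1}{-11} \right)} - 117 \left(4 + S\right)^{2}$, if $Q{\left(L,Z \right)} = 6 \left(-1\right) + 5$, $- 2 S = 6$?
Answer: $-118$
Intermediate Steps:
$S = -3$ ($S = \left(- \frac{1}{2}\right) 6 = -3$)
$Q{\left(L,Z \right)} = -1$ ($Q{\left(L,Z \right)} = -6 + 5 = -1$)
$Q{\left(0,\frac{1}{-11} \right)} - 117 \left(4 + S\right)^{2} = -1 - 117 \left(4 - 3\right)^{2} = -1 - 117 \cdot 1^{2} = -1 - 117 = -118$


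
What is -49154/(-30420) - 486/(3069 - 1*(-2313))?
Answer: 533681/349830 ≈ 1.5255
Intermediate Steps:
-49154/(-30420) - 486/(3069 - 1*(-2313)) = -49154*(-1/30420) - 486/(3069 + 2313) = 24577/15210 - 486/5382 = 24577/15210 - 486*1/5382 = 24577/15210 - 27/299 = 533681/349830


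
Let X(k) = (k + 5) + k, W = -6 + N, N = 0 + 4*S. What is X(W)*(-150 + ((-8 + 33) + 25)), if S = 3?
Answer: -1700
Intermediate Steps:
N = 12 (N = 0 + 4*3 = 0 + 12 = 12)
W = 6 (W = -6 + 12 = 6)
X(k) = 5 + 2*k (X(k) = (5 + k) + k = 5 + 2*k)
X(W)*(-150 + ((-8 + 33) + 25)) = (5 + 2*6)*(-150 + ((-8 + 33) + 25)) = (5 + 12)*(-150 + (25 + 25)) = 17*(-150 + 50) = 17*(-100) = -1700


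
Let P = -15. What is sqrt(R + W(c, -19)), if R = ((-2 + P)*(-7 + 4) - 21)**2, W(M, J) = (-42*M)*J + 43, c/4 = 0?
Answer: sqrt(943) ≈ 30.708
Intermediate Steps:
c = 0 (c = 4*0 = 0)
W(M, J) = 43 - 42*J*M (W(M, J) = -42*J*M + 43 = 43 - 42*J*M)
R = 900 (R = ((-2 - 15)*(-7 + 4) - 21)**2 = (-17*(-3) - 21)**2 = (51 - 21)**2 = 30**2 = 900)
sqrt(R + W(c, -19)) = sqrt(900 + (43 - 42*(-19)*0)) = sqrt(900 + (43 + 0)) = sqrt(900 + 43) = sqrt(943)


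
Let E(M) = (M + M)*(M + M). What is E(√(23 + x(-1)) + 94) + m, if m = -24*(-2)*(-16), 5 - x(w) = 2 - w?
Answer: 38436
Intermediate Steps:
x(w) = 3 + w (x(w) = 5 - (2 - w) = 5 + (-2 + w) = 3 + w)
E(M) = 4*M² (E(M) = (2*M)*(2*M) = 4*M²)
m = -768 (m = 48*(-16) = -768)
E(√(23 + x(-1)) + 94) + m = 4*(√(23 + (3 - 1)) + 94)² - 768 = 4*(√(23 + 2) + 94)² - 768 = 4*(√25 + 94)² - 768 = 4*(5 + 94)² - 768 = 4*99² - 768 = 4*9801 - 768 = 39204 - 768 = 38436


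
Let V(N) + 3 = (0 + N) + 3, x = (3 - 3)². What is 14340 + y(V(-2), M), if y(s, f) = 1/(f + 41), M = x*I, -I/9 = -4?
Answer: 587941/41 ≈ 14340.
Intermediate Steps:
x = 0 (x = 0² = 0)
I = 36 (I = -9*(-4) = 36)
M = 0 (M = 0*36 = 0)
V(N) = N (V(N) = -3 + ((0 + N) + 3) = -3 + (N + 3) = -3 + (3 + N) = N)
y(s, f) = 1/(41 + f)
14340 + y(V(-2), M) = 14340 + 1/(41 + 0) = 14340 + 1/41 = 587941/41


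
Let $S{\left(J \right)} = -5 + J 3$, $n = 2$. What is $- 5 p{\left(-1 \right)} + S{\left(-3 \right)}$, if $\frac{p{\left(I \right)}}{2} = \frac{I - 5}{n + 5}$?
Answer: $- \frac{38}{7} \approx -5.4286$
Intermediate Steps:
$S{\left(J \right)} = -5 + 3 J$
$p{\left(I \right)} = - \frac{10}{7} + \frac{2 I}{7}$ ($p{\left(I \right)} = 2 \frac{I - 5}{2 + 5} = 2 \frac{-5 + I}{7} = 2 \left(-5 + I\right) \frac{1}{7} = 2 \left(- \frac{5}{7} + \frac{I}{7}\right) = - \frac{10}{7} + \frac{2 I}{7}$)
$- 5 p{\left(-1 \right)} + S{\left(-3 \right)} = - 5 \left(- \frac{10}{7} + \frac{2}{7} \left(-1\right)\right) + \left(-5 + 3 \left(-3\right)\right) = - 5 \left(- \frac{10}{7} - \frac{2}{7}\right) - 14 = \left(-5\right) \left(- \frac{12}{7}\right) - 14 = \frac{60}{7} - 14 = - \frac{38}{7}$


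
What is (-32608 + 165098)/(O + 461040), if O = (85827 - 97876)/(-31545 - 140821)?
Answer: 22836771340/79467632689 ≈ 0.28737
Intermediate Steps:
O = 12049/172366 (O = -12049/(-172366) = -12049*(-1/172366) = 12049/172366 ≈ 0.069904)
(-32608 + 165098)/(O + 461040) = (-32608 + 165098)/(12049/172366 + 461040) = 132490/(79467632689/172366) = 132490*(172366/79467632689) = 22836771340/79467632689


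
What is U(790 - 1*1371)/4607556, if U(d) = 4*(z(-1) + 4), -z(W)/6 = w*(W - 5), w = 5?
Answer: 184/1151889 ≈ 0.00015974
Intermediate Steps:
z(W) = 150 - 30*W (z(W) = -30*(W - 5) = -30*(-5 + W) = -6*(-25 + 5*W) = 150 - 30*W)
U(d) = 736 (U(d) = 4*((150 - 30*(-1)) + 4) = 4*((150 + 30) + 4) = 4*(180 + 4) = 4*184 = 736)
U(790 - 1*1371)/4607556 = 736/4607556 = 736*(1/4607556) = 184/1151889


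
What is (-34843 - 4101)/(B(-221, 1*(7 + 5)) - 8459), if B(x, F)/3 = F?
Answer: 38944/8423 ≈ 4.6235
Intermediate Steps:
B(x, F) = 3*F
(-34843 - 4101)/(B(-221, 1*(7 + 5)) - 8459) = (-34843 - 4101)/(3*(1*(7 + 5)) - 8459) = -38944/(3*(1*12) - 8459) = -38944/(3*12 - 8459) = -38944/(36 - 8459) = -38944/(-8423) = -38944*(-1/8423) = 38944/8423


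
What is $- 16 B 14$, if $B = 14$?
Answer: $-3136$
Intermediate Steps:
$- 16 B 14 = \left(-16\right) 14 \cdot 14 = \left(-224\right) 14 = -3136$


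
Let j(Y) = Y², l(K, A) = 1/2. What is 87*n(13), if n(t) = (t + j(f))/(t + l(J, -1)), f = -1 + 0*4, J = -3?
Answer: 812/9 ≈ 90.222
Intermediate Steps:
l(K, A) = ½
f = -1 (f = -1 + 0 = -1)
n(t) = (1 + t)/(½ + t) (n(t) = (t + (-1)²)/(t + ½) = (t + 1)/(½ + t) = (1 + t)/(½ + t))
87*n(13) = 87*(2*(1 + 13)/(1 + 2*13)) = 87*(2*14/(1 + 26)) = 87*(2*14/27) = 87*(2*(1/27)*14) = 87*(28/27) = 812/9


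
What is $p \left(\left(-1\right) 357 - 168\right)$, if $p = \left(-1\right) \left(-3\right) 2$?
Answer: $-3150$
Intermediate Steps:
$p = 6$ ($p = 3 \cdot 2 = 6$)
$p \left(\left(-1\right) 357 - 168\right) = 6 \left(\left(-1\right) 357 - 168\right) = 6 \left(-357 - 168\right) = 6 \left(-525\right) = -3150$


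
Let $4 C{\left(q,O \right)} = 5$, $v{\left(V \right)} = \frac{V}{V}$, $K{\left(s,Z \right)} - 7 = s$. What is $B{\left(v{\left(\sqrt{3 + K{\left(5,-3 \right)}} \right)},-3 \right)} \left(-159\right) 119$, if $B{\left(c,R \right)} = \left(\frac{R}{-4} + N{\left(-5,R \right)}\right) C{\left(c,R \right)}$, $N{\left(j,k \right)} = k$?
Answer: $\frac{851445}{16} \approx 53215.0$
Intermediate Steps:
$K{\left(s,Z \right)} = 7 + s$
$v{\left(V \right)} = 1$
$C{\left(q,O \right)} = \frac{5}{4}$ ($C{\left(q,O \right)} = \frac{1}{4} \cdot 5 = \frac{5}{4}$)
$B{\left(c,R \right)} = \frac{15 R}{16}$ ($B{\left(c,R \right)} = \left(\frac{R}{-4} + R\right) \frac{5}{4} = \left(R \left(- \frac{1}{4}\right) + R\right) \frac{5}{4} = \left(- \frac{R}{4} + R\right) \frac{5}{4} = \frac{3 R}{4} \cdot \frac{5}{4} = \frac{15 R}{16}$)
$B{\left(v{\left(\sqrt{3 + K{\left(5,-3 \right)}} \right)},-3 \right)} \left(-159\right) 119 = \frac{15}{16} \left(-3\right) \left(-159\right) 119 = \left(- \frac{45}{16}\right) \left(-159\right) 119 = \frac{7155}{16} \cdot 119 = \frac{851445}{16}$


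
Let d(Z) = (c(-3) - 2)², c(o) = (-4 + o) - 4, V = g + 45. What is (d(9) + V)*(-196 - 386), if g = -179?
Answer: -20370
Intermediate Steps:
V = -134 (V = -179 + 45 = -134)
c(o) = -8 + o
d(Z) = 169 (d(Z) = ((-8 - 3) - 2)² = (-11 - 2)² = (-13)² = 169)
(d(9) + V)*(-196 - 386) = (169 - 134)*(-196 - 386) = 35*(-582) = -20370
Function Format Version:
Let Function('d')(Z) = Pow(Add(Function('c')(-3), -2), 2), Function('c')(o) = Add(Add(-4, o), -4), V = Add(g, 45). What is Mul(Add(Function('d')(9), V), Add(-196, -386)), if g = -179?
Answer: -20370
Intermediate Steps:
V = -134 (V = Add(-179, 45) = -134)
Function('c')(o) = Add(-8, o)
Function('d')(Z) = 169 (Function('d')(Z) = Pow(Add(Add(-8, -3), -2), 2) = Pow(Add(-11, -2), 2) = Pow(-13, 2) = 169)
Mul(Add(Function('d')(9), V), Add(-196, -386)) = Mul(Add(169, -134), Add(-196, -386)) = Mul(35, -582) = -20370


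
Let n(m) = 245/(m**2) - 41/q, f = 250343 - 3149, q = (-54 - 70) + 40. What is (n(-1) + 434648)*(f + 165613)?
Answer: 15080274395771/84 ≈ 1.7953e+11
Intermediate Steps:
q = -84 (q = -124 + 40 = -84)
f = 247194
n(m) = 41/84 + 245/m**2 (n(m) = 245/(m**2) - 41/(-84) = 245/m**2 - 41*(-1/84) = 245/m**2 + 41/84 = 41/84 + 245/m**2)
(n(-1) + 434648)*(f + 165613) = ((41/84 + 245/(-1)**2) + 434648)*(247194 + 165613) = ((41/84 + 245*1) + 434648)*412807 = ((41/84 + 245) + 434648)*412807 = (20621/84 + 434648)*412807 = (36531053/84)*412807 = 15080274395771/84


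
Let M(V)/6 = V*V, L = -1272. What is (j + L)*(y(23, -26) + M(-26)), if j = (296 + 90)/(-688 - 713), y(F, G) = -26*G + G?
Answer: -8388247348/1401 ≈ -5.9873e+6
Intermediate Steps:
y(F, G) = -25*G
M(V) = 6*V² (M(V) = 6*(V*V) = 6*V²)
j = -386/1401 (j = 386/(-1401) = 386*(-1/1401) = -386/1401 ≈ -0.27552)
(j + L)*(y(23, -26) + M(-26)) = (-386/1401 - 1272)*(-25*(-26) + 6*(-26)²) = -1782458*(650 + 6*676)/1401 = -1782458*(650 + 4056)/1401 = -1782458/1401*4706 = -8388247348/1401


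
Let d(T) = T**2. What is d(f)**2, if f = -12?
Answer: 20736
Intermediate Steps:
d(f)**2 = ((-12)**2)**2 = 144**2 = 20736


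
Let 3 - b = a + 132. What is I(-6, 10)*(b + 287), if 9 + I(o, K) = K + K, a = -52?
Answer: 2310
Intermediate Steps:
I(o, K) = -9 + 2*K (I(o, K) = -9 + (K + K) = -9 + 2*K)
b = -77 (b = 3 - (-52 + 132) = 3 - 1*80 = 3 - 80 = -77)
I(-6, 10)*(b + 287) = (-9 + 2*10)*(-77 + 287) = (-9 + 20)*210 = 11*210 = 2310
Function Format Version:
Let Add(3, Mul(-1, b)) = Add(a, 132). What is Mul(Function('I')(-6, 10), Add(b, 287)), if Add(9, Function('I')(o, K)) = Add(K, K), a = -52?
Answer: 2310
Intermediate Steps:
Function('I')(o, K) = Add(-9, Mul(2, K)) (Function('I')(o, K) = Add(-9, Add(K, K)) = Add(-9, Mul(2, K)))
b = -77 (b = Add(3, Mul(-1, Add(-52, 132))) = Add(3, Mul(-1, 80)) = Add(3, -80) = -77)
Mul(Function('I')(-6, 10), Add(b, 287)) = Mul(Add(-9, Mul(2, 10)), Add(-77, 287)) = Mul(Add(-9, 20), 210) = Mul(11, 210) = 2310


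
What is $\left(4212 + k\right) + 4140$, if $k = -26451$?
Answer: $-18099$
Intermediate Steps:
$\left(4212 + k\right) + 4140 = \left(4212 - 26451\right) + 4140 = -22239 + 4140 = -18099$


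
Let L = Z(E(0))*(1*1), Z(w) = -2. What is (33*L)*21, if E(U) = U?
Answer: -1386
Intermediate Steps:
L = -2 ≈ -2.0000
(33*L)*21 = (33*(-2))*21 = -66*21 = -1386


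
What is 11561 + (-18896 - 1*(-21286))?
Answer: 13951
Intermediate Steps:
11561 + (-18896 - 1*(-21286)) = 11561 + (-18896 + 21286) = 11561 + 2390 = 13951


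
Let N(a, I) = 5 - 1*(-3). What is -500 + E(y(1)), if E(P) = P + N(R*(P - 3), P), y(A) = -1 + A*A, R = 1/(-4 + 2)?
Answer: -492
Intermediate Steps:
R = -½ (R = 1/(-2) = -½ ≈ -0.50000)
y(A) = -1 + A²
N(a, I) = 8 (N(a, I) = 5 + 3 = 8)
E(P) = 8 + P (E(P) = P + 8 = 8 + P)
-500 + E(y(1)) = -500 + (8 + (-1 + 1²)) = -500 + (8 + (-1 + 1)) = -500 + (8 + 0) = -500 + 8 = -492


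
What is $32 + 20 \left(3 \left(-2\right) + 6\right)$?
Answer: $32$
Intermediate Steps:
$32 + 20 \left(3 \left(-2\right) + 6\right) = 32 + 20 \left(-6 + 6\right) = 32 + 20 \cdot 0 = 32 + 0 = 32$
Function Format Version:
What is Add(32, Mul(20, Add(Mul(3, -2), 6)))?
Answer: 32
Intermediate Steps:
Add(32, Mul(20, Add(Mul(3, -2), 6))) = Add(32, Mul(20, Add(-6, 6))) = Add(32, Mul(20, 0)) = Add(32, 0) = 32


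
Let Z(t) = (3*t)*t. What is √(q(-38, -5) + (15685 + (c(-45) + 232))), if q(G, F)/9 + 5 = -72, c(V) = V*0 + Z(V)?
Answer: 19*√59 ≈ 145.94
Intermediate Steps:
Z(t) = 3*t²
c(V) = 3*V² (c(V) = V*0 + 3*V² = 0 + 3*V² = 3*V²)
q(G, F) = -693 (q(G, F) = -45 + 9*(-72) = -45 - 648 = -693)
√(q(-38, -5) + (15685 + (c(-45) + 232))) = √(-693 + (15685 + (3*(-45)² + 232))) = √(-693 + (15685 + (3*2025 + 232))) = √(-693 + (15685 + (6075 + 232))) = √(-693 + (15685 + 6307)) = √(-693 + 21992) = √21299 = 19*√59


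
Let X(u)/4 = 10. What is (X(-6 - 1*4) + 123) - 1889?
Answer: -1726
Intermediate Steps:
X(u) = 40 (X(u) = 4*10 = 40)
(X(-6 - 1*4) + 123) - 1889 = (40 + 123) - 1889 = 163 - 1889 = -1726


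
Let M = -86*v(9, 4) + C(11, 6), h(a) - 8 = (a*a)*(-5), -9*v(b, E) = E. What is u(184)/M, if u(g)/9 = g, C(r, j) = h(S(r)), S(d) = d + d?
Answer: -3726/5341 ≈ -0.69762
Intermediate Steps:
v(b, E) = -E/9
S(d) = 2*d
h(a) = 8 - 5*a**2 (h(a) = 8 + (a*a)*(-5) = 8 + a**2*(-5) = 8 - 5*a**2)
C(r, j) = 8 - 20*r**2 (C(r, j) = 8 - 5*4*r**2 = 8 - 20*r**2)
u(g) = 9*g
M = -21364/9 (M = -(-86)*4/9 + (8 - 20*11**2) = -86*(-4/9) + (8 - 20*121) = 344/9 + (8 - 2420) = 344/9 - 2412 = -21364/9 ≈ -2373.8)
u(184)/M = (9*184)/(-21364/9) = 1656*(-9/21364) = -3726/5341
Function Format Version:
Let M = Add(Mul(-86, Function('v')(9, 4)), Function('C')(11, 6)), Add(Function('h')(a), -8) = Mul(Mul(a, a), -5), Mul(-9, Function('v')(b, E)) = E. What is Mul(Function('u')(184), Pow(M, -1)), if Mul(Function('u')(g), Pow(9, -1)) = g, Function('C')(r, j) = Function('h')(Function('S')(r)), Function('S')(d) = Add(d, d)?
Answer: Rational(-3726, 5341) ≈ -0.69762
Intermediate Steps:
Function('v')(b, E) = Mul(Rational(-1, 9), E)
Function('S')(d) = Mul(2, d)
Function('h')(a) = Add(8, Mul(-5, Pow(a, 2))) (Function('h')(a) = Add(8, Mul(Mul(a, a), -5)) = Add(8, Mul(Pow(a, 2), -5)) = Add(8, Mul(-5, Pow(a, 2))))
Function('C')(r, j) = Add(8, Mul(-20, Pow(r, 2))) (Function('C')(r, j) = Add(8, Mul(-5, Pow(Mul(2, r), 2))) = Add(8, Mul(-5, Mul(4, Pow(r, 2)))) = Add(8, Mul(-20, Pow(r, 2))))
Function('u')(g) = Mul(9, g)
M = Rational(-21364, 9) (M = Add(Mul(-86, Mul(Rational(-1, 9), 4)), Add(8, Mul(-20, Pow(11, 2)))) = Add(Mul(-86, Rational(-4, 9)), Add(8, Mul(-20, 121))) = Add(Rational(344, 9), Add(8, -2420)) = Add(Rational(344, 9), -2412) = Rational(-21364, 9) ≈ -2373.8)
Mul(Function('u')(184), Pow(M, -1)) = Mul(Mul(9, 184), Pow(Rational(-21364, 9), -1)) = Mul(1656, Rational(-9, 21364)) = Rational(-3726, 5341)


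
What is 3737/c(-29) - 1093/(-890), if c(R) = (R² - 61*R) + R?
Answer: 69067/25810 ≈ 2.6760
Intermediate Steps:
c(R) = R² - 60*R
3737/c(-29) - 1093/(-890) = 3737/((-29*(-60 - 29))) - 1093/(-890) = 3737/((-29*(-89))) - 1093*(-1/890) = 3737/2581 + 1093/890 = 69067/25810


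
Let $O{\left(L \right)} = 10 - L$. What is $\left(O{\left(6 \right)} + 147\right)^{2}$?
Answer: $22801$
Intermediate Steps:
$\left(O{\left(6 \right)} + 147\right)^{2} = \left(\left(10 - 6\right) + 147\right)^{2} = \left(4 + 147\right)^{2} = 151^{2} = 22801$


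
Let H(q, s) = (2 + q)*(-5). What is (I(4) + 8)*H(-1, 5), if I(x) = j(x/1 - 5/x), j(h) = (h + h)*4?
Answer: -150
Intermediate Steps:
j(h) = 8*h (j(h) = (2*h)*4 = 8*h)
H(q, s) = -10 - 5*q
I(x) = -40/x + 8*x (I(x) = 8*(x/1 - 5/x) = 8*(x*1 - 5/x) = 8*(x - 5/x) = -40/x + 8*x)
(I(4) + 8)*H(-1, 5) = ((-40/4 + 8*4) + 8)*(-10 - 5*(-1)) = ((-40*1/4 + 32) + 8)*(-10 + 5) = ((-10 + 32) + 8)*(-5) = (22 + 8)*(-5) = 30*(-5) = -150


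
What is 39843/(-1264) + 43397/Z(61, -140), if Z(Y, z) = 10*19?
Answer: 23641819/120080 ≈ 196.88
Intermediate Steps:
Z(Y, z) = 190
39843/(-1264) + 43397/Z(61, -140) = 39843/(-1264) + 43397/190 = 39843*(-1/1264) + 43397*(1/190) = -39843/1264 + 43397/190 = 23641819/120080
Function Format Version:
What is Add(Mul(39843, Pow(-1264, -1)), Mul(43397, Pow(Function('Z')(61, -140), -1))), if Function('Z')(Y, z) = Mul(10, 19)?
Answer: Rational(23641819, 120080) ≈ 196.88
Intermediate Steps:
Function('Z')(Y, z) = 190
Add(Mul(39843, Pow(-1264, -1)), Mul(43397, Pow(Function('Z')(61, -140), -1))) = Add(Mul(39843, Pow(-1264, -1)), Mul(43397, Pow(190, -1))) = Add(Mul(39843, Rational(-1, 1264)), Mul(43397, Rational(1, 190))) = Add(Rational(-39843, 1264), Rational(43397, 190)) = Rational(23641819, 120080)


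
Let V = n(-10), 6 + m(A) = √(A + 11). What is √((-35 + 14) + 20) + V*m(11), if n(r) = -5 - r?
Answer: -30 + I + 5*√22 ≈ -6.5479 + 1.0*I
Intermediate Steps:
m(A) = -6 + √(11 + A) (m(A) = -6 + √(A + 11) = -6 + √(11 + A))
V = 5 (V = -5 - 1*(-10) = -5 + 10 = 5)
√((-35 + 14) + 20) + V*m(11) = √((-35 + 14) + 20) + 5*(-6 + √(11 + 11)) = √(-21 + 20) + 5*(-6 + √22) = √(-1) + (-30 + 5*√22) = I + (-30 + 5*√22) = -30 + I + 5*√22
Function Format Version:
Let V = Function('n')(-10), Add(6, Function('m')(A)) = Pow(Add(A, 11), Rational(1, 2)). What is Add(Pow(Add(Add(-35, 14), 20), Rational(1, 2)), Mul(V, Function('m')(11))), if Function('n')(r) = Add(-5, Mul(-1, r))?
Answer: Add(-30, I, Mul(5, Pow(22, Rational(1, 2)))) ≈ Add(-6.5479, Mul(1.0000, I))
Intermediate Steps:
Function('m')(A) = Add(-6, Pow(Add(11, A), Rational(1, 2))) (Function('m')(A) = Add(-6, Pow(Add(A, 11), Rational(1, 2))) = Add(-6, Pow(Add(11, A), Rational(1, 2))))
V = 5 (V = Add(-5, Mul(-1, -10)) = Add(-5, 10) = 5)
Add(Pow(Add(Add(-35, 14), 20), Rational(1, 2)), Mul(V, Function('m')(11))) = Add(Pow(Add(Add(-35, 14), 20), Rational(1, 2)), Mul(5, Add(-6, Pow(Add(11, 11), Rational(1, 2))))) = Add(Pow(Add(-21, 20), Rational(1, 2)), Mul(5, Add(-6, Pow(22, Rational(1, 2))))) = Add(Pow(-1, Rational(1, 2)), Add(-30, Mul(5, Pow(22, Rational(1, 2))))) = Add(I, Add(-30, Mul(5, Pow(22, Rational(1, 2))))) = Add(-30, I, Mul(5, Pow(22, Rational(1, 2))))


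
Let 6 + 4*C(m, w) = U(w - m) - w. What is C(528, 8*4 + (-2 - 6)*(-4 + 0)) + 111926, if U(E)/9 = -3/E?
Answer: 207702203/1856 ≈ 1.1191e+5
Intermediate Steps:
U(E) = -27/E (U(E) = 9*(-3/E) = -27/E)
C(m, w) = -3/2 - 27/(4*(w - m)) - w/4 (C(m, w) = -3/2 + (-27/(w - m) - w)/4 = -3/2 + (-w - 27/(w - m))/4 = -3/2 + (-27/(4*(w - m)) - w/4) = -3/2 - 27/(4*(w - m)) - w/4)
C(528, 8*4 + (-2 - 6)*(-4 + 0)) + 111926 = (27 - (6 + (8*4 + (-2 - 6)*(-4 + 0)))*(528 - (8*4 + (-2 - 6)*(-4 + 0))))/(4*(528 - (8*4 + (-2 - 6)*(-4 + 0)))) + 111926 = (27 - (6 + (32 - 8*(-4)))*(528 - (32 - 8*(-4))))/(4*(528 - (32 - 8*(-4)))) + 111926 = (27 - (6 + (32 + 32))*(528 - (32 + 32)))/(4*(528 - (32 + 32))) + 111926 = (27 - (6 + 64)*(528 - 1*64))/(4*(528 - 1*64)) + 111926 = (27 - 1*70*(528 - 64))/(4*(528 - 64)) + 111926 = (1/4)*(27 - 1*70*464)/464 + 111926 = (1/4)*(1/464)*(27 - 32480) + 111926 = (1/4)*(1/464)*(-32453) + 111926 = -32453/1856 + 111926 = 207702203/1856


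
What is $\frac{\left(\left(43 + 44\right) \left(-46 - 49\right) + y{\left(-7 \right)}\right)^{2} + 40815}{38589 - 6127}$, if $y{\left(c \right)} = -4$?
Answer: $\frac{34208588}{16231} \approx 2107.6$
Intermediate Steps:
$\frac{\left(\left(43 + 44\right) \left(-46 - 49\right) + y{\left(-7 \right)}\right)^{2} + 40815}{38589 - 6127} = \frac{\left(\left(43 + 44\right) \left(-46 - 49\right) - 4\right)^{2} + 40815}{38589 - 6127} = \frac{\left(87 \left(-95\right) - 4\right)^{2} + 40815}{32462} = \left(\left(-8265 - 4\right)^{2} + 40815\right) \frac{1}{32462} = \left(\left(-8269\right)^{2} + 40815\right) \frac{1}{32462} = \left(68376361 + 40815\right) \frac{1}{32462} = 68417176 \cdot \frac{1}{32462} = \frac{34208588}{16231}$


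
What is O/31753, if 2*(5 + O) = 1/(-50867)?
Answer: -508671/3230359702 ≈ -0.00015747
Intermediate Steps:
O = -508671/101734 (O = -5 + (½)/(-50867) = -5 + (½)*(-1/50867) = -5 - 1/101734 = -508671/101734 ≈ -5.0000)
O/31753 = -508671/101734/31753 = -508671/101734*1/31753 = -508671/3230359702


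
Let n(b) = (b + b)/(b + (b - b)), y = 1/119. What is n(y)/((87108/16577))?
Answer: 16577/43554 ≈ 0.38061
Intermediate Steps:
y = 1/119 ≈ 0.0084034
n(b) = 2 (n(b) = (2*b)/(b + 0) = (2*b)/b = 2)
n(y)/((87108/16577)) = 2/((87108/16577)) = 2/((87108*(1/16577))) = 2/(87108/16577) = 2*(16577/87108) = 16577/43554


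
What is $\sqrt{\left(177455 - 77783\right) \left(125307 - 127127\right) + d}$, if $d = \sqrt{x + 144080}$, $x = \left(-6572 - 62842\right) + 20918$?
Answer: $2 \sqrt{-45350760 + \sqrt{5974}} \approx 13469.0 i$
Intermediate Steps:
$x = -48496$ ($x = -69414 + 20918 = -48496$)
$d = 4 \sqrt{5974}$ ($d = \sqrt{-48496 + 144080} = \sqrt{95584} = 4 \sqrt{5974} \approx 309.17$)
$\sqrt{\left(177455 - 77783\right) \left(125307 - 127127\right) + d} = \sqrt{\left(177455 - 77783\right) \left(125307 - 127127\right) + 4 \sqrt{5974}} = \sqrt{99672 \left(-1820\right) + 4 \sqrt{5974}} = \sqrt{-181403040 + 4 \sqrt{5974}}$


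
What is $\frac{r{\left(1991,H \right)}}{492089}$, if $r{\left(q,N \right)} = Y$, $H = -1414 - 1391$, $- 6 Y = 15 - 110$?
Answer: $\frac{95}{2952534} \approx 3.2176 \cdot 10^{-5}$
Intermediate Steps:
$Y = \frac{95}{6}$ ($Y = - \frac{15 - 110}{6} = \left(- \frac{1}{6}\right) \left(-95\right) = \frac{95}{6} \approx 15.833$)
$H = -2805$
$r{\left(q,N \right)} = \frac{95}{6}$
$\frac{r{\left(1991,H \right)}}{492089} = \frac{95}{6 \cdot 492089} = \frac{95}{6} \cdot \frac{1}{492089} = \frac{95}{2952534}$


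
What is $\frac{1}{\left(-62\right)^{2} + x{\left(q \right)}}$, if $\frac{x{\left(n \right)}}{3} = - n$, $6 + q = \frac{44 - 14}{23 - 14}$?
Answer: $\frac{1}{3852} \approx 0.00025961$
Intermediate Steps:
$q = - \frac{8}{3}$ ($q = -6 + \frac{44 - 14}{23 - 14} = -6 + \frac{44 - 14}{9} = -6 + 30 \cdot \frac{1}{9} = -6 + \frac{10}{3} = - \frac{8}{3} \approx -2.6667$)
$x{\left(n \right)} = - 3 n$ ($x{\left(n \right)} = 3 \left(- n\right) = - 3 n$)
$\frac{1}{\left(-62\right)^{2} + x{\left(q \right)}} = \frac{1}{\left(-62\right)^{2} - -8} = \frac{1}{3844 + 8} = \frac{1}{3852}$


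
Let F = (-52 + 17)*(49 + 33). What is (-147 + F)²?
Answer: 9102289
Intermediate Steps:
F = -2870 (F = -35*82 = -2870)
(-147 + F)² = (-147 - 2870)² = (-3017)² = 9102289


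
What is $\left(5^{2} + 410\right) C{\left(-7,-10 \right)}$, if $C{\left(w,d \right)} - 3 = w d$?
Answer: $31755$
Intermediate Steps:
$C{\left(w,d \right)} = 3 + d w$ ($C{\left(w,d \right)} = 3 + w d = 3 + d w$)
$\left(5^{2} + 410\right) C{\left(-7,-10 \right)} = \left(5^{2} + 410\right) \left(3 - -70\right) = \left(25 + 410\right) \left(3 + 70\right) = 435 \cdot 73 = 31755$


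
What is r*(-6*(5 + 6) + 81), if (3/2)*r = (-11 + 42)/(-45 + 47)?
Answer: 155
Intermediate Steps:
r = 31/3 (r = 2*((-11 + 42)/(-45 + 47))/3 = 2*(31/2)/3 = 2*(31*(½))/3 = (⅔)*(31/2) = 31/3 ≈ 10.333)
r*(-6*(5 + 6) + 81) = 31*(-6*(5 + 6) + 81)/3 = 31*(-6*11 + 81)/3 = 31*(-66 + 81)/3 = (31/3)*15 = 155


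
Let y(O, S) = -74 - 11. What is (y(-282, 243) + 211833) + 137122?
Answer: 348870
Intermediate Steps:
y(O, S) = -85
(y(-282, 243) + 211833) + 137122 = (-85 + 211833) + 137122 = 211748 + 137122 = 348870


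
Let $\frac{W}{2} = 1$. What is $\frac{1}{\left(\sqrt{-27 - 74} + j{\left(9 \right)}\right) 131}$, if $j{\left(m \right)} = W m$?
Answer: $\frac{18}{55675} - \frac{i \sqrt{101}}{55675} \approx 0.0003233 - 0.00018051 i$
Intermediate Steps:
$W = 2$ ($W = 2 \cdot 1 = 2$)
$j{\left(m \right)} = 2 m$
$\frac{1}{\left(\sqrt{-27 - 74} + j{\left(9 \right)}\right) 131} = \frac{1}{\left(\sqrt{-27 - 74} + 2 \cdot 9\right) 131} = \frac{1}{\left(\sqrt{-101} + 18\right) 131} = \frac{1}{\left(i \sqrt{101} + 18\right) 131} = \frac{1}{\left(18 + i \sqrt{101}\right) 131} = \frac{1}{2358 + 131 i \sqrt{101}}$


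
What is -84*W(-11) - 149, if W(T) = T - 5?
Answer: 1195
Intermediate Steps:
W(T) = -5 + T
-84*W(-11) - 149 = -84*(-5 - 11) - 149 = -84*(-16) - 149 = 1344 - 149 = 1195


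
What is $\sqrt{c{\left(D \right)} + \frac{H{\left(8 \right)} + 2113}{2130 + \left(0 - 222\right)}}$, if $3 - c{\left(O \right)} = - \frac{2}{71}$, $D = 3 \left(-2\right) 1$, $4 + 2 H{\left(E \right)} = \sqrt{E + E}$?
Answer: $\frac{\sqrt{2108194409}}{22578} \approx 2.0336$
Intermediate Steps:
$H{\left(E \right)} = -2 + \frac{\sqrt{2} \sqrt{E}}{2}$ ($H{\left(E \right)} = -2 + \frac{\sqrt{E + E}}{2} = -2 + \frac{\sqrt{2 E}}{2} = -2 + \frac{\sqrt{2} \sqrt{E}}{2}$)
$D = -6$ ($D = \left(-6\right) 1 = -6$)
$c{\left(O \right)} = \frac{215}{71}$ ($c{\left(O \right)} = 3 - - \frac{2}{71} = 3 + \frac{2}{71} = \frac{215}{71}$)
$\sqrt{c{\left(D \right)} + \frac{H{\left(8 \right)} + 2113}{2130 + \left(0 - 222\right)}} = \sqrt{\frac{215}{71} + \frac{\left(-2 + \frac{\sqrt{2} \sqrt{8}}{2}\right) + 2113}{2130 + \left(0 - 222\right)}} = \sqrt{\frac{215}{71} + \frac{\left(-2 + \frac{\sqrt{2} \cdot 2 \sqrt{2}}{2}\right) + 2113}{2130 - 222}} = \sqrt{\frac{215}{71} + \frac{\left(-2 + 2\right) + 2113}{1908}} = \sqrt{\frac{215}{71} + \left(0 + 2113\right) \frac{1}{1908}} = \sqrt{\frac{215}{71} + 2113 \cdot \frac{1}{1908}} = \sqrt{\frac{215}{71} + \frac{2113}{1908}} = \sqrt{\frac{560243}{135468}} = \frac{\sqrt{2108194409}}{22578}$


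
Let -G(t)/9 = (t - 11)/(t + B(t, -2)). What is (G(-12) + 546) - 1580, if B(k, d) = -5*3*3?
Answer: -19715/19 ≈ -1037.6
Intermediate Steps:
B(k, d) = -45 (B(k, d) = -15*3 = -45)
G(t) = -9*(-11 + t)/(-45 + t) (G(t) = -9*(t - 11)/(t - 45) = -9*(-11 + t)/(-45 + t))
(G(-12) + 546) - 1580 = (9*(11 - 1*(-12))/(-45 - 12) + 546) - 1580 = (9*(11 + 12)/(-57) + 546) - 1580 = (9*(-1/57)*23 + 546) - 1580 = (-69/19 + 546) - 1580 = 10305/19 - 1580 = -19715/19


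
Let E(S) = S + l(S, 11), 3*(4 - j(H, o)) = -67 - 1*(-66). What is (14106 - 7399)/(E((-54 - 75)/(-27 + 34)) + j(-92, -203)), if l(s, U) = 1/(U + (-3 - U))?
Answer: -46949/101 ≈ -464.84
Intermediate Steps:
l(s, U) = -⅓ (l(s, U) = 1/(-3) = -⅓)
j(H, o) = 13/3 (j(H, o) = 4 - (-67 - 1*(-66))/3 = 4 - (-67 + 66)/3 = 4 - ⅓*(-1) = 4 + ⅓ = 13/3)
E(S) = -⅓ + S (E(S) = S - ⅓ = -⅓ + S)
(14106 - 7399)/(E((-54 - 75)/(-27 + 34)) + j(-92, -203)) = (14106 - 7399)/((-⅓ + (-54 - 75)/(-27 + 34)) + 13/3) = 6707/((-⅓ - 129/7) + 13/3) = 6707/(-394/21 + 13/3) = 6707/(-101/7) = 6707*(-7/101) = -46949/101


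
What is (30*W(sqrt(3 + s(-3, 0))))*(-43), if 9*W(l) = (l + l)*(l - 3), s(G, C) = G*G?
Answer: -3440 + 1720*sqrt(3) ≈ -460.87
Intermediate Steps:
s(G, C) = G**2
W(l) = 2*l*(-3 + l)/9 (W(l) = ((l + l)*(l - 3))/9 = ((2*l)*(-3 + l))/9 = (2*l*(-3 + l))/9 = 2*l*(-3 + l)/9)
(30*W(sqrt(3 + s(-3, 0))))*(-43) = (30*(2*sqrt(3 + (-3)**2)*(-3 + sqrt(3 + (-3)**2))/9))*(-43) = (30*(2*sqrt(3 + 9)*(-3 + sqrt(3 + 9))/9))*(-43) = (30*(2*sqrt(12)*(-3 + sqrt(12))/9))*(-43) = (30*(2*(2*sqrt(3))*(-3 + 2*sqrt(3))/9))*(-43) = (30*(4*sqrt(3)*(-3 + 2*sqrt(3))/9))*(-43) = (40*sqrt(3)*(-3 + 2*sqrt(3))/3)*(-43) = -1720*sqrt(3)*(-3 + 2*sqrt(3))/3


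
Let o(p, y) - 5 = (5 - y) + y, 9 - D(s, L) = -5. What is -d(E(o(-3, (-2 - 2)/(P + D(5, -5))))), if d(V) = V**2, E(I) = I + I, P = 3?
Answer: -400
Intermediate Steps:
D(s, L) = 14 (D(s, L) = 9 - 1*(-5) = 9 + 5 = 14)
o(p, y) = 10 (o(p, y) = 5 + ((5 - y) + y) = 5 + 5 = 10)
E(I) = 2*I
-d(E(o(-3, (-2 - 2)/(P + D(5, -5))))) = -(2*10)**2 = -1*20**2 = -1*400 = -400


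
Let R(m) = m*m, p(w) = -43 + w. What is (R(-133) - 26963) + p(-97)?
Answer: -9414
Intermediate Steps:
R(m) = m²
(R(-133) - 26963) + p(-97) = ((-133)² - 26963) + (-43 - 97) = (17689 - 26963) - 140 = -9274 - 140 = -9414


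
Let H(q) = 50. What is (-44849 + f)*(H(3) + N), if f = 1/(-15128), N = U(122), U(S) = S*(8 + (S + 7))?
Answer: -2843491545543/3782 ≈ -7.5185e+8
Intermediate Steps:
U(S) = S*(15 + S) (U(S) = S*(8 + (7 + S)) = S*(15 + S))
N = 16714 (N = 122*(15 + 122) = 122*137 = 16714)
f = -1/15128 ≈ -6.6103e-5
(-44849 + f)*(H(3) + N) = (-44849 - 1/15128)*(50 + 16714) = -678475673/15128*16764 = -2843491545543/3782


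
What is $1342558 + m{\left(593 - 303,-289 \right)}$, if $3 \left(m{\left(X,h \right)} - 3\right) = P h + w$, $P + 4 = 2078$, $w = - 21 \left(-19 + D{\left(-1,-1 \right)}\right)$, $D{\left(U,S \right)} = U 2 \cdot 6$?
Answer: $\frac{3428948}{3} \approx 1.143 \cdot 10^{6}$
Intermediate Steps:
$D{\left(U,S \right)} = 12 U$ ($D{\left(U,S \right)} = 2 U 6 = 12 U$)
$w = 651$ ($w = - 21 \left(-19 + 12 \left(-1\right)\right) = - 21 \left(-19 - 12\right) = \left(-21\right) \left(-31\right) = 651$)
$P = 2074$ ($P = -4 + 2078 = 2074$)
$m{\left(X,h \right)} = 220 + \frac{2074 h}{3}$ ($m{\left(X,h \right)} = 3 + \frac{2074 h + 651}{3} = 3 + \frac{651 + 2074 h}{3} = 3 + \left(217 + \frac{2074 h}{3}\right) = 220 + \frac{2074 h}{3}$)
$1342558 + m{\left(593 - 303,-289 \right)} = 1342558 + \left(220 + \frac{2074}{3} \left(-289\right)\right) = 1342558 + \left(220 - \frac{599386}{3}\right) = 1342558 - \frac{598726}{3} = \frac{3428948}{3}$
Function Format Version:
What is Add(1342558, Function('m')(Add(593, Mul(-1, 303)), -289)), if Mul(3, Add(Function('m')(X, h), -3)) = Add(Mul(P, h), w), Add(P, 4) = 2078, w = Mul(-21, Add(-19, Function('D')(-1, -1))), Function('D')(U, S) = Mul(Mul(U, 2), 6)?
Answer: Rational(3428948, 3) ≈ 1.1430e+6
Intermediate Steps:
Function('D')(U, S) = Mul(12, U) (Function('D')(U, S) = Mul(Mul(2, U), 6) = Mul(12, U))
w = 651 (w = Mul(-21, Add(-19, Mul(12, -1))) = Mul(-21, Add(-19, -12)) = Mul(-21, -31) = 651)
P = 2074 (P = Add(-4, 2078) = 2074)
Function('m')(X, h) = Add(220, Mul(Rational(2074, 3), h)) (Function('m')(X, h) = Add(3, Mul(Rational(1, 3), Add(Mul(2074, h), 651))) = Add(3, Mul(Rational(1, 3), Add(651, Mul(2074, h)))) = Add(3, Add(217, Mul(Rational(2074, 3), h))) = Add(220, Mul(Rational(2074, 3), h)))
Add(1342558, Function('m')(Add(593, Mul(-1, 303)), -289)) = Add(1342558, Add(220, Mul(Rational(2074, 3), -289))) = Add(1342558, Add(220, Rational(-599386, 3))) = Add(1342558, Rational(-598726, 3)) = Rational(3428948, 3)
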